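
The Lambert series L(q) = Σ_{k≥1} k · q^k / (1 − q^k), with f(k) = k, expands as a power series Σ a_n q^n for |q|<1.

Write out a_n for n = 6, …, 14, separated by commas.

d|6:{6,3,2,1}  Σf=6+3+2+1=12
n=7: 1·7 7·1  f→[1+7]=8
d|8:{8,4,2,1}  Σf=8+4+2+1=15
d|9:{1,3,9}  Σf=1+3+9=13
[q^10] f(10)=10,f(5)=5,f(2)=2,f(1)=1 ⇒ 18
d|11:{1,11}  Σf=1+11=12
d|12:{1,2,3,4,6,12}  Σf=1+2+3+4+6+12=28
[q^13] f(1)=1,f(13)=13 ⇒ 14
d|14:{14,7,2,1}  Σf=14+7+2+1=24

12, 8, 15, 13, 18, 12, 28, 14, 24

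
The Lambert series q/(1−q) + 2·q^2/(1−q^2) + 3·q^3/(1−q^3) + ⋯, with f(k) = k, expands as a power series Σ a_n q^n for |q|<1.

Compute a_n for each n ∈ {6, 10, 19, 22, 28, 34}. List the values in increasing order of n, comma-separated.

12, 18, 20, 36, 56, 54

n=6: 1·6 2·3 3·2 6·1  f→[1+2+3+6]=12
n=10: 1·10 2·5 5·2 10·1  f→[1+2+5+10]=18
[q^19] f(1)=1,f(19)=19 ⇒ 20
[q^22] f(1)=1,f(2)=2,f(11)=11,f(22)=22 ⇒ 36
[q^28] f(28)=28,f(14)=14,f(7)=7,f(4)=4,f(2)=2,f(1)=1 ⇒ 56
[q^34] f(1)=1,f(2)=2,f(17)=17,f(34)=34 ⇒ 54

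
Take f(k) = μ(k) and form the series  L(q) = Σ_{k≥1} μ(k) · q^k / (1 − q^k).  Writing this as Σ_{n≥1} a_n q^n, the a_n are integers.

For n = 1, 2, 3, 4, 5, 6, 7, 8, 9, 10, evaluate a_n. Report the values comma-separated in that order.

q^1  k|1↦μ(k): 1:1  a_1=1
q^2  k|2↦μ(k): 2:-1 1:1  a_2=0
d|3:{1,3}  Σμ=1+(-1)=0
d|4:{4,2,1}  Σμ=0+(-1)+1=0
q^5  k|5↦μ(k): 5:-1 1:1  a_5=0
q^6  k|6↦μ(k): 6:1 3:-1 2:-1 1:1  a_6=0
d|7:{7,1}  Σμ=(-1)+1=0
d|8:{8,4,2,1}  Σμ=0+0+(-1)+1=0
n=9: 1·9 3·3 9·1  μ→[1+(-1)+0]=0
q^10  k|10↦μ(k): 10:1 5:-1 2:-1 1:1  a_10=0

1, 0, 0, 0, 0, 0, 0, 0, 0, 0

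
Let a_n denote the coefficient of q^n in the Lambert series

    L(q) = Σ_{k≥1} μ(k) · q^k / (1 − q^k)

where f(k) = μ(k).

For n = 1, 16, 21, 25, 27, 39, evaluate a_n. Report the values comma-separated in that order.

1, 0, 0, 0, 0, 0

n=1: 1·1  μ→[1]=1
q^16  k|16↦μ(k): 16:0 8:0 4:0 2:-1 1:1  a_16=0
d|21:{1,3,7,21}  Σμ=1+(-1)+(-1)+1=0
n=25: 1·25 5·5 25·1  μ→[1+(-1)+0]=0
[q^27] μ(27)=0,μ(9)=0,μ(3)=-1,μ(1)=1 ⇒ 0
[q^39] μ(1)=1,μ(3)=-1,μ(13)=-1,μ(39)=1 ⇒ 0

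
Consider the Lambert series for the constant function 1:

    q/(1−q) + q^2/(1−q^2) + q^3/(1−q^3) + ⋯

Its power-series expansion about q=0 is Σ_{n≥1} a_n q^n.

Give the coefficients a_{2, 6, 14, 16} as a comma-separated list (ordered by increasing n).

d|2:{2,1}  Σf=1+1=2
n=6: 6·1 3·2 2·3 1·6  f→[1+1+1+1]=4
n=14: 14·1 7·2 2·7 1·14  f→[1+1+1+1]=4
q^16  k|16↦f(k): 16:1 8:1 4:1 2:1 1:1  a_16=5

2, 4, 4, 5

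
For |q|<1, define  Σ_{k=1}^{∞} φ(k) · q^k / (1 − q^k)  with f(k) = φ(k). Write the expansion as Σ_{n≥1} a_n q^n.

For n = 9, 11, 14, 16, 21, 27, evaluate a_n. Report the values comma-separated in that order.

n=9: 9·1 3·3 1·9  φ→[6+2+1]=9
n=11: 1·11 11·1  φ→[1+10]=11
n=14: 1·14 2·7 7·2 14·1  φ→[1+1+6+6]=14
[q^16] φ(1)=1,φ(2)=1,φ(4)=2,φ(8)=4,φ(16)=8 ⇒ 16
n=21: 21·1 7·3 3·7 1·21  φ→[12+6+2+1]=21
d|27:{27,9,3,1}  Σφ=18+6+2+1=27

9, 11, 14, 16, 21, 27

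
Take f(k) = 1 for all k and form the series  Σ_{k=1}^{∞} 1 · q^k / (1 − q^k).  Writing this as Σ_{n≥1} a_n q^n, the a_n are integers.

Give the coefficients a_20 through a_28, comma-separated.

[q^20] f(20)=1,f(10)=1,f(5)=1,f(4)=1,f(2)=1,f(1)=1 ⇒ 6
d|21:{21,7,3,1}  Σf=1+1+1+1=4
d|22:{1,2,11,22}  Σf=1+1+1+1=4
[q^23] f(23)=1,f(1)=1 ⇒ 2
d|24:{24,12,8,6,4,3,2,1}  Σf=1+1+1+1+1+1+1+1=8
n=25: 25·1 5·5 1·25  f→[1+1+1]=3
[q^26] f(1)=1,f(2)=1,f(13)=1,f(26)=1 ⇒ 4
n=27: 27·1 9·3 3·9 1·27  f→[1+1+1+1]=4
q^28  k|28↦f(k): 1:1 2:1 4:1 7:1 14:1 28:1  a_28=6

6, 4, 4, 2, 8, 3, 4, 4, 6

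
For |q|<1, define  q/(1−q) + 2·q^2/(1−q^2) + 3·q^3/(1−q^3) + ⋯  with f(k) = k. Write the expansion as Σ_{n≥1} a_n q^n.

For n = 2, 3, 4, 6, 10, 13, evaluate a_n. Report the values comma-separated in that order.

3, 4, 7, 12, 18, 14

n=2: 2·1 1·2  f→[2+1]=3
n=3: 1·3 3·1  f→[1+3]=4
d|4:{4,2,1}  Σf=4+2+1=7
d|6:{6,3,2,1}  Σf=6+3+2+1=12
q^10  k|10↦f(k): 10:10 5:5 2:2 1:1  a_10=18
q^13  k|13↦f(k): 13:13 1:1  a_13=14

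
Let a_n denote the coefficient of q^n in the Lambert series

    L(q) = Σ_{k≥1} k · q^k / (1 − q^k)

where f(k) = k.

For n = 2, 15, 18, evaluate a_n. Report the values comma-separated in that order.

3, 24, 39

n=2: 1·2 2·1  f→[1+2]=3
q^15  k|15↦f(k): 1:1 3:3 5:5 15:15  a_15=24
d|18:{1,2,3,6,9,18}  Σf=1+2+3+6+9+18=39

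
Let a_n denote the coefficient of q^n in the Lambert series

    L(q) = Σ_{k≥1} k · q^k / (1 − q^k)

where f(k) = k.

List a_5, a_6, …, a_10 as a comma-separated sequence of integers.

q^5  k|5↦f(k): 5:5 1:1  a_5=6
[q^6] f(1)=1,f(2)=2,f(3)=3,f(6)=6 ⇒ 12
d|7:{7,1}  Σf=7+1=8
n=8: 8·1 4·2 2·4 1·8  f→[8+4+2+1]=15
q^9  k|9↦f(k): 9:9 3:3 1:1  a_9=13
d|10:{1,2,5,10}  Σf=1+2+5+10=18

6, 12, 8, 15, 13, 18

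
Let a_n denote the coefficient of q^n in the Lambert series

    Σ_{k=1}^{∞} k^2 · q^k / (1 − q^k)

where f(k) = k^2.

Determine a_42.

d|42:{1,2,3,6,7,14,21,42}  Σf=1+4+9+36+49+196+441+1764=2500

a_42 = 2500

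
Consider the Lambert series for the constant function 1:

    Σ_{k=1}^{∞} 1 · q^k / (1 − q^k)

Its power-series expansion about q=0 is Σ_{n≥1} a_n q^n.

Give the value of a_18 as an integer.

q^18  k|18↦f(k): 1:1 2:1 3:1 6:1 9:1 18:1  a_18=6

a_18 = 6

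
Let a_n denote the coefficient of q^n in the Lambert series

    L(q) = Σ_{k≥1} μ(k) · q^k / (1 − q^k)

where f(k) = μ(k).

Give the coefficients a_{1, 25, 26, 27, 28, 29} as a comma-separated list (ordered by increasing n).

1, 0, 0, 0, 0, 0

n=1: 1·1  μ→[1]=1
q^25  k|25↦μ(k): 1:1 5:-1 25:0  a_25=0
q^26  k|26↦μ(k): 26:1 13:-1 2:-1 1:1  a_26=0
n=27: 27·1 9·3 3·9 1·27  μ→[0+0+(-1)+1]=0
q^28  k|28↦μ(k): 28:0 14:1 7:-1 4:0 2:-1 1:1  a_28=0
q^29  k|29↦μ(k): 29:-1 1:1  a_29=0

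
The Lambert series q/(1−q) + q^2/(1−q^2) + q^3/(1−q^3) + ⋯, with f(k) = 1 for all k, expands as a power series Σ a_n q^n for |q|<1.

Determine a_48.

a_48 = 10

d|48:{48,24,16,12,8,6,4,3,2,1}  Σf=1+1+1+1+1+1+1+1+1+1=10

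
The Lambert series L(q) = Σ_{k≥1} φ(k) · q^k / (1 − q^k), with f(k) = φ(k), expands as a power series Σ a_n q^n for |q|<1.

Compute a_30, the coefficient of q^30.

[q^30] φ(1)=1,φ(2)=1,φ(3)=2,φ(5)=4,φ(6)=2,φ(10)=4,φ(15)=8,φ(30)=8 ⇒ 30

a_30 = 30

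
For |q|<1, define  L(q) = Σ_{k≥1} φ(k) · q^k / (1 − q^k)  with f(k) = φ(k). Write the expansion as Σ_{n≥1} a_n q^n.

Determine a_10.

n=10: 1·10 2·5 5·2 10·1  φ→[1+1+4+4]=10

a_10 = 10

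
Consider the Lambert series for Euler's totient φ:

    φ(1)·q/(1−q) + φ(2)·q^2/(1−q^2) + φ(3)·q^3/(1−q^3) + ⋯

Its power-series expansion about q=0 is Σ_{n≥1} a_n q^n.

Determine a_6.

d|6:{6,3,2,1}  Σφ=2+2+1+1=6

a_6 = 6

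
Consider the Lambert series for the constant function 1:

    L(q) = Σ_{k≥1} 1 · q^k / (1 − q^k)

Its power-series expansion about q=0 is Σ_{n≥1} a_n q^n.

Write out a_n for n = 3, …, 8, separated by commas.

2, 3, 2, 4, 2, 4

[q^3] f(3)=1,f(1)=1 ⇒ 2
[q^4] f(1)=1,f(2)=1,f(4)=1 ⇒ 3
d|5:{5,1}  Σf=1+1=2
q^6  k|6↦f(k): 6:1 3:1 2:1 1:1  a_6=4
d|7:{1,7}  Σf=1+1=2
n=8: 8·1 4·2 2·4 1·8  f→[1+1+1+1]=4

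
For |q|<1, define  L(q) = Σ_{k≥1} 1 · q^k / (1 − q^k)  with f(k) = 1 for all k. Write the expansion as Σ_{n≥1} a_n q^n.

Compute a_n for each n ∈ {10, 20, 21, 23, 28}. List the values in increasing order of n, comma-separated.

4, 6, 4, 2, 6

n=10: 10·1 5·2 2·5 1·10  f→[1+1+1+1]=4
q^20  k|20↦f(k): 20:1 10:1 5:1 4:1 2:1 1:1  a_20=6
[q^21] f(1)=1,f(3)=1,f(7)=1,f(21)=1 ⇒ 4
d|23:{23,1}  Σf=1+1=2
n=28: 1·28 2·14 4·7 7·4 14·2 28·1  f→[1+1+1+1+1+1]=6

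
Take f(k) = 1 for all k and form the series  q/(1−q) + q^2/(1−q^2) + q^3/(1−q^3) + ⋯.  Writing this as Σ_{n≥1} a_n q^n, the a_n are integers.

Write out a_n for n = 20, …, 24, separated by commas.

n=20: 1·20 2·10 4·5 5·4 10·2 20·1  f→[1+1+1+1+1+1]=6
n=21: 21·1 7·3 3·7 1·21  f→[1+1+1+1]=4
d|22:{22,11,2,1}  Σf=1+1+1+1=4
[q^23] f(23)=1,f(1)=1 ⇒ 2
[q^24] f(1)=1,f(2)=1,f(3)=1,f(4)=1,f(6)=1,f(8)=1,f(12)=1,f(24)=1 ⇒ 8

6, 4, 4, 2, 8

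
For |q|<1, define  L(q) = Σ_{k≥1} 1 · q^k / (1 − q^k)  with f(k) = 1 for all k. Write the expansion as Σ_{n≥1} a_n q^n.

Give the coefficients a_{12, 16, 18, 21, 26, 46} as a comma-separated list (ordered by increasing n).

d|12:{12,6,4,3,2,1}  Σf=1+1+1+1+1+1=6
d|16:{1,2,4,8,16}  Σf=1+1+1+1+1=5
n=18: 18·1 9·2 6·3 3·6 2·9 1·18  f→[1+1+1+1+1+1]=6
d|21:{21,7,3,1}  Σf=1+1+1+1=4
[q^26] f(26)=1,f(13)=1,f(2)=1,f(1)=1 ⇒ 4
q^46  k|46↦f(k): 46:1 23:1 2:1 1:1  a_46=4

6, 5, 6, 4, 4, 4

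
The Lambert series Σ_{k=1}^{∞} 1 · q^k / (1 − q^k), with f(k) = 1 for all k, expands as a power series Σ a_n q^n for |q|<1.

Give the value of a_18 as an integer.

a_18 = 6

d|18:{1,2,3,6,9,18}  Σf=1+1+1+1+1+1=6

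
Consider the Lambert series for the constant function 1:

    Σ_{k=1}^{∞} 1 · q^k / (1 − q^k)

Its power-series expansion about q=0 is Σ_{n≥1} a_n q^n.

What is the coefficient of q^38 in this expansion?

d|38:{1,2,19,38}  Σf=1+1+1+1=4

a_38 = 4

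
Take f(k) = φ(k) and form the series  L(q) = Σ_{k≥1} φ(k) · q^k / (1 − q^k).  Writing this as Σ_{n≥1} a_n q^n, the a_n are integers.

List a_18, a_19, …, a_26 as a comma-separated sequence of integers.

n=18: 1·18 2·9 3·6 6·3 9·2 18·1  φ→[1+1+2+2+6+6]=18
n=19: 1·19 19·1  φ→[1+18]=19
n=20: 20·1 10·2 5·4 4·5 2·10 1·20  φ→[8+4+4+2+1+1]=20
[q^21] φ(21)=12,φ(7)=6,φ(3)=2,φ(1)=1 ⇒ 21
d|22:{22,11,2,1}  Σφ=10+10+1+1=22
[q^23] φ(23)=22,φ(1)=1 ⇒ 23
[q^24] φ(1)=1,φ(2)=1,φ(3)=2,φ(4)=2,φ(6)=2,φ(8)=4,φ(12)=4,φ(24)=8 ⇒ 24
d|25:{25,5,1}  Σφ=20+4+1=25
q^26  k|26↦φ(k): 1:1 2:1 13:12 26:12  a_26=26

18, 19, 20, 21, 22, 23, 24, 25, 26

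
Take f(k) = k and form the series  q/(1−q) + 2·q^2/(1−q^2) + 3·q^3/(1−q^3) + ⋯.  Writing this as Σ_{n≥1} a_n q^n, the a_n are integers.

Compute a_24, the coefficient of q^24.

a_24 = 60

d|24:{24,12,8,6,4,3,2,1}  Σf=24+12+8+6+4+3+2+1=60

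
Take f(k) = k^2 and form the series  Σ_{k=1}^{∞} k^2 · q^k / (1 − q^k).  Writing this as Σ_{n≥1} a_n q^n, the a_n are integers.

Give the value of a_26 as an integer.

d|26:{26,13,2,1}  Σf=676+169+4+1=850

a_26 = 850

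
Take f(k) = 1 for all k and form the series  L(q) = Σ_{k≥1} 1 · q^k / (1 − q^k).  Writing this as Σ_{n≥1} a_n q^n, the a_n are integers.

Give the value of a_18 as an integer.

a_18 = 6

[q^18] f(1)=1,f(2)=1,f(3)=1,f(6)=1,f(9)=1,f(18)=1 ⇒ 6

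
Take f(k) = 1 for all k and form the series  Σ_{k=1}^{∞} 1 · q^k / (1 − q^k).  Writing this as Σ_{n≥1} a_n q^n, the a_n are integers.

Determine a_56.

a_56 = 8

d|56:{56,28,14,8,7,4,2,1}  Σf=1+1+1+1+1+1+1+1=8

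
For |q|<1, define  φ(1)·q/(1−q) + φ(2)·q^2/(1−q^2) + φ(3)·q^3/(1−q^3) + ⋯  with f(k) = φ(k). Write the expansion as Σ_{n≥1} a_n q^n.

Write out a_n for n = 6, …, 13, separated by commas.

[q^6] φ(1)=1,φ(2)=1,φ(3)=2,φ(6)=2 ⇒ 6
q^7  k|7↦φ(k): 7:6 1:1  a_7=7
d|8:{1,2,4,8}  Σφ=1+1+2+4=8
[q^9] φ(1)=1,φ(3)=2,φ(9)=6 ⇒ 9
d|10:{1,2,5,10}  Σφ=1+1+4+4=10
d|11:{1,11}  Σφ=1+10=11
d|12:{12,6,4,3,2,1}  Σφ=4+2+2+2+1+1=12
[q^13] φ(1)=1,φ(13)=12 ⇒ 13

6, 7, 8, 9, 10, 11, 12, 13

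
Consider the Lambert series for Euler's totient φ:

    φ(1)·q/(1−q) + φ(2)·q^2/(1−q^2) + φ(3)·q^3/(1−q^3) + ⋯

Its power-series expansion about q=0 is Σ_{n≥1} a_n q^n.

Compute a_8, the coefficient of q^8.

n=8: 8·1 4·2 2·4 1·8  φ→[4+2+1+1]=8

a_8 = 8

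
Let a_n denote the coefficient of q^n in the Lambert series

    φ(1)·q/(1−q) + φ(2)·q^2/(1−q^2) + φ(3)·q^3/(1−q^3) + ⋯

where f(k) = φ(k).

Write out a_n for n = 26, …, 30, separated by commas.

n=26: 26·1 13·2 2·13 1·26  φ→[12+12+1+1]=26
q^27  k|27↦φ(k): 27:18 9:6 3:2 1:1  a_27=27
[q^28] φ(1)=1,φ(2)=1,φ(4)=2,φ(7)=6,φ(14)=6,φ(28)=12 ⇒ 28
[q^29] φ(1)=1,φ(29)=28 ⇒ 29
d|30:{1,2,3,5,6,10,15,30}  Σφ=1+1+2+4+2+4+8+8=30

26, 27, 28, 29, 30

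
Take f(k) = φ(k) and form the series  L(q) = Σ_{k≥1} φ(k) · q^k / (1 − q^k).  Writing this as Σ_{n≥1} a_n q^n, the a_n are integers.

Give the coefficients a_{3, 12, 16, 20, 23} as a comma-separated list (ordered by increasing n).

d|3:{1,3}  Σφ=1+2=3
d|12:{12,6,4,3,2,1}  Σφ=4+2+2+2+1+1=12
q^16  k|16↦φ(k): 1:1 2:1 4:2 8:4 16:8  a_16=16
q^20  k|20↦φ(k): 20:8 10:4 5:4 4:2 2:1 1:1  a_20=20
q^23  k|23↦φ(k): 23:22 1:1  a_23=23

3, 12, 16, 20, 23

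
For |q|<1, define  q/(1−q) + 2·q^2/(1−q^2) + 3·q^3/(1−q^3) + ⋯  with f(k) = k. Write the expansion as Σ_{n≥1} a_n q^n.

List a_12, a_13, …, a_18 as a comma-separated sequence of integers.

d|12:{12,6,4,3,2,1}  Σf=12+6+4+3+2+1=28
n=13: 13·1 1·13  f→[13+1]=14
[q^14] f(1)=1,f(2)=2,f(7)=7,f(14)=14 ⇒ 24
d|15:{1,3,5,15}  Σf=1+3+5+15=24
q^16  k|16↦f(k): 16:16 8:8 4:4 2:2 1:1  a_16=31
q^17  k|17↦f(k): 17:17 1:1  a_17=18
d|18:{18,9,6,3,2,1}  Σf=18+9+6+3+2+1=39

28, 14, 24, 24, 31, 18, 39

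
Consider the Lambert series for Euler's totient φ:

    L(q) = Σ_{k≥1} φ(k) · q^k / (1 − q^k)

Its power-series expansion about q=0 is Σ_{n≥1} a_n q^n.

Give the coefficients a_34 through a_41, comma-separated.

[q^34] φ(34)=16,φ(17)=16,φ(2)=1,φ(1)=1 ⇒ 34
d|35:{1,5,7,35}  Σφ=1+4+6+24=35
q^36  k|36↦φ(k): 36:12 18:6 12:4 9:6 6:2 4:2 3:2 2:1 1:1  a_36=36
n=37: 37·1 1·37  φ→[36+1]=37
n=38: 1·38 2·19 19·2 38·1  φ→[1+1+18+18]=38
[q^39] φ(39)=24,φ(13)=12,φ(3)=2,φ(1)=1 ⇒ 39
q^40  k|40↦φ(k): 1:1 2:1 4:2 5:4 8:4 10:4 20:8 40:16  a_40=40
n=41: 1·41 41·1  φ→[1+40]=41

34, 35, 36, 37, 38, 39, 40, 41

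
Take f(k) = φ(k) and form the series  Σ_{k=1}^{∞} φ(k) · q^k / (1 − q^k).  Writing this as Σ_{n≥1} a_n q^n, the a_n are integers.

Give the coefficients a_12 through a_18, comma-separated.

d|12:{12,6,4,3,2,1}  Σφ=4+2+2+2+1+1=12
[q^13] φ(13)=12,φ(1)=1 ⇒ 13
q^14  k|14↦φ(k): 14:6 7:6 2:1 1:1  a_14=14
[q^15] φ(15)=8,φ(5)=4,φ(3)=2,φ(1)=1 ⇒ 15
d|16:{16,8,4,2,1}  Σφ=8+4+2+1+1=16
d|17:{1,17}  Σφ=1+16=17
q^18  k|18↦φ(k): 1:1 2:1 3:2 6:2 9:6 18:6  a_18=18

12, 13, 14, 15, 16, 17, 18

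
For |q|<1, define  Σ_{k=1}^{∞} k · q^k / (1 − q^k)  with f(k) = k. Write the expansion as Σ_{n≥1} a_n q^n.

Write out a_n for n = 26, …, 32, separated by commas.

d|26:{26,13,2,1}  Σf=26+13+2+1=42
d|27:{1,3,9,27}  Σf=1+3+9+27=40
q^28  k|28↦f(k): 28:28 14:14 7:7 4:4 2:2 1:1  a_28=56
q^29  k|29↦f(k): 1:1 29:29  a_29=30
q^30  k|30↦f(k): 30:30 15:15 10:10 6:6 5:5 3:3 2:2 1:1  a_30=72
d|31:{1,31}  Σf=1+31=32
d|32:{1,2,4,8,16,32}  Σf=1+2+4+8+16+32=63

42, 40, 56, 30, 72, 32, 63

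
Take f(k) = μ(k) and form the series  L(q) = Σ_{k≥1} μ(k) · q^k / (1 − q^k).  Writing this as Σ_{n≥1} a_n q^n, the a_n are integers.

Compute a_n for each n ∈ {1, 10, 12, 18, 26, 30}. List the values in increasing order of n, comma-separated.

1, 0, 0, 0, 0, 0

n=1: 1·1  μ→[1]=1
[q^10] μ(10)=1,μ(5)=-1,μ(2)=-1,μ(1)=1 ⇒ 0
[q^12] μ(1)=1,μ(2)=-1,μ(3)=-1,μ(4)=0,μ(6)=1,μ(12)=0 ⇒ 0
[q^18] μ(1)=1,μ(2)=-1,μ(3)=-1,μ(6)=1,μ(9)=0,μ(18)=0 ⇒ 0
[q^26] μ(26)=1,μ(13)=-1,μ(2)=-1,μ(1)=1 ⇒ 0
d|30:{30,15,10,6,5,3,2,1}  Σμ=(-1)+1+1+1+(-1)+(-1)+(-1)+1=0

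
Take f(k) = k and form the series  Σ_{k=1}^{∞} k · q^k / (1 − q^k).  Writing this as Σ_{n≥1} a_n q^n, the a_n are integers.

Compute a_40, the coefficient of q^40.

n=40: 40·1 20·2 10·4 8·5 5·8 4·10 2·20 1·40  f→[40+20+10+8+5+4+2+1]=90

a_40 = 90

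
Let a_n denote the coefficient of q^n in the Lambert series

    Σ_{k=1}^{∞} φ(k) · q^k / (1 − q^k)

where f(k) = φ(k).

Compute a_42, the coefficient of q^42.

[q^42] φ(1)=1,φ(2)=1,φ(3)=2,φ(6)=2,φ(7)=6,φ(14)=6,φ(21)=12,φ(42)=12 ⇒ 42

a_42 = 42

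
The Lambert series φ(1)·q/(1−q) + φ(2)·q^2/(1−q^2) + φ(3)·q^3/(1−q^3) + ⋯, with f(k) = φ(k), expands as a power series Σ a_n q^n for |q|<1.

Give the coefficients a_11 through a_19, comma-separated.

d|11:{1,11}  Σφ=1+10=11
d|12:{12,6,4,3,2,1}  Σφ=4+2+2+2+1+1=12
d|13:{13,1}  Σφ=12+1=13
[q^14] φ(14)=6,φ(7)=6,φ(2)=1,φ(1)=1 ⇒ 14
[q^15] φ(1)=1,φ(3)=2,φ(5)=4,φ(15)=8 ⇒ 15
q^16  k|16↦φ(k): 1:1 2:1 4:2 8:4 16:8  a_16=16
n=17: 1·17 17·1  φ→[1+16]=17
q^18  k|18↦φ(k): 18:6 9:6 6:2 3:2 2:1 1:1  a_18=18
d|19:{19,1}  Σφ=18+1=19

11, 12, 13, 14, 15, 16, 17, 18, 19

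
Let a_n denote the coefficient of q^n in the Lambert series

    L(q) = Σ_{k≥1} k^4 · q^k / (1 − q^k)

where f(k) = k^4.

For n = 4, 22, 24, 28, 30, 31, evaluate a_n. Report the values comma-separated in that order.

d|4:{4,2,1}  Σf=256+16+1=273
q^22  k|22↦f(k): 22:234256 11:14641 2:16 1:1  a_22=248914
[q^24] f(24)=331776,f(12)=20736,f(8)=4096,f(6)=1296,f(4)=256,f(3)=81,f(2)=16,f(1)=1 ⇒ 358258
n=28: 28·1 14·2 7·4 4·7 2·14 1·28  f→[614656+38416+2401+256+16+1]=655746
q^30  k|30↦f(k): 1:1 2:16 3:81 5:625 6:1296 10:10000 15:50625 30:810000  a_30=872644
[q^31] f(31)=923521,f(1)=1 ⇒ 923522

273, 248914, 358258, 655746, 872644, 923522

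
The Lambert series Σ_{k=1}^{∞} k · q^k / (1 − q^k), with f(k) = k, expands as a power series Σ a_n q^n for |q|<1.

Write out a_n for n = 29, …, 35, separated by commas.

n=29: 29·1 1·29  f→[29+1]=30
q^30  k|30↦f(k): 30:30 15:15 10:10 6:6 5:5 3:3 2:2 1:1  a_30=72
n=31: 1·31 31·1  f→[1+31]=32
d|32:{1,2,4,8,16,32}  Σf=1+2+4+8+16+32=63
q^33  k|33↦f(k): 1:1 3:3 11:11 33:33  a_33=48
q^34  k|34↦f(k): 1:1 2:2 17:17 34:34  a_34=54
d|35:{1,5,7,35}  Σf=1+5+7+35=48

30, 72, 32, 63, 48, 54, 48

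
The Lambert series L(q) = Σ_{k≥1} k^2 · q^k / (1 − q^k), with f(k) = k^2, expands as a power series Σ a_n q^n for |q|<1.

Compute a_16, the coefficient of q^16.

a_16 = 341

d|16:{16,8,4,2,1}  Σf=256+64+16+4+1=341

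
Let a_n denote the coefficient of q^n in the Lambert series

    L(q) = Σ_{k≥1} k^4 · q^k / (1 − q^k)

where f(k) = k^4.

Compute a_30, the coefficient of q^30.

n=30: 30·1 15·2 10·3 6·5 5·6 3·10 2·15 1·30  f→[810000+50625+10000+1296+625+81+16+1]=872644

a_30 = 872644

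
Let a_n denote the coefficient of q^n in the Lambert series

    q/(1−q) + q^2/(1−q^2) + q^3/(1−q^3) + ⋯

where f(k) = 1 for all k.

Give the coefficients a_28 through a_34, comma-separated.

6, 2, 8, 2, 6, 4, 4

n=28: 1·28 2·14 4·7 7·4 14·2 28·1  f→[1+1+1+1+1+1]=6
q^29  k|29↦f(k): 29:1 1:1  a_29=2
d|30:{30,15,10,6,5,3,2,1}  Σf=1+1+1+1+1+1+1+1=8
n=31: 31·1 1·31  f→[1+1]=2
[q^32] f(32)=1,f(16)=1,f(8)=1,f(4)=1,f(2)=1,f(1)=1 ⇒ 6
q^33  k|33↦f(k): 1:1 3:1 11:1 33:1  a_33=4
n=34: 34·1 17·2 2·17 1·34  f→[1+1+1+1]=4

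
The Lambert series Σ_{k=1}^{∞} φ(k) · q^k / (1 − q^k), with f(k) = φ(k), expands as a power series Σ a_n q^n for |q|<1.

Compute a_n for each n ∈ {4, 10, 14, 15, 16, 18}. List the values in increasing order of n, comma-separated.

[q^4] φ(4)=2,φ(2)=1,φ(1)=1 ⇒ 4
d|10:{1,2,5,10}  Σφ=1+1+4+4=10
d|14:{14,7,2,1}  Σφ=6+6+1+1=14
[q^15] φ(1)=1,φ(3)=2,φ(5)=4,φ(15)=8 ⇒ 15
n=16: 16·1 8·2 4·4 2·8 1·16  φ→[8+4+2+1+1]=16
[q^18] φ(18)=6,φ(9)=6,φ(6)=2,φ(3)=2,φ(2)=1,φ(1)=1 ⇒ 18

4, 10, 14, 15, 16, 18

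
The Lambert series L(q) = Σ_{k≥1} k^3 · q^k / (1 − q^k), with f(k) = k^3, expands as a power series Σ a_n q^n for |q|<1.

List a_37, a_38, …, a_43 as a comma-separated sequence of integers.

50654, 61740, 61544, 73710, 68922, 86688, 79508

n=37: 1·37 37·1  f→[1+50653]=50654
[q^38] f(1)=1,f(2)=8,f(19)=6859,f(38)=54872 ⇒ 61740
n=39: 39·1 13·3 3·13 1·39  f→[59319+2197+27+1]=61544
q^40  k|40↦f(k): 40:64000 20:8000 10:1000 8:512 5:125 4:64 2:8 1:1  a_40=73710
d|41:{41,1}  Σf=68921+1=68922
[q^42] f(42)=74088,f(21)=9261,f(14)=2744,f(7)=343,f(6)=216,f(3)=27,f(2)=8,f(1)=1 ⇒ 86688
q^43  k|43↦f(k): 1:1 43:79507  a_43=79508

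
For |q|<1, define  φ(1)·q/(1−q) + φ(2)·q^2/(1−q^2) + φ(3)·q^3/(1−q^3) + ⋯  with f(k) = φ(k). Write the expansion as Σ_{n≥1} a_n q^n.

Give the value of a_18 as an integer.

[q^18] φ(1)=1,φ(2)=1,φ(3)=2,φ(6)=2,φ(9)=6,φ(18)=6 ⇒ 18

a_18 = 18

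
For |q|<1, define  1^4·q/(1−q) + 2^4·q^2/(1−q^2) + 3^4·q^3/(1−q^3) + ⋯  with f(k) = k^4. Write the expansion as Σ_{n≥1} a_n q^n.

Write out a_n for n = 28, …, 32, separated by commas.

n=28: 28·1 14·2 7·4 4·7 2·14 1·28  f→[614656+38416+2401+256+16+1]=655746
n=29: 29·1 1·29  f→[707281+1]=707282
q^30  k|30↦f(k): 30:810000 15:50625 10:10000 6:1296 5:625 3:81 2:16 1:1  a_30=872644
q^31  k|31↦f(k): 31:923521 1:1  a_31=923522
[q^32] f(32)=1048576,f(16)=65536,f(8)=4096,f(4)=256,f(2)=16,f(1)=1 ⇒ 1118481

655746, 707282, 872644, 923522, 1118481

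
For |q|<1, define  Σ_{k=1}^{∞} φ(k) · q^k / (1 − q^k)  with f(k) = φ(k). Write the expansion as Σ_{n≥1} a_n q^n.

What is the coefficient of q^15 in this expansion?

q^15  k|15↦φ(k): 1:1 3:2 5:4 15:8  a_15=15

a_15 = 15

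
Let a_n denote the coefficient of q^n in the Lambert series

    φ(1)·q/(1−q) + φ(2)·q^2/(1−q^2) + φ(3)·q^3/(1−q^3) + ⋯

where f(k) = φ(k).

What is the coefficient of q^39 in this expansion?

n=39: 39·1 13·3 3·13 1·39  φ→[24+12+2+1]=39

a_39 = 39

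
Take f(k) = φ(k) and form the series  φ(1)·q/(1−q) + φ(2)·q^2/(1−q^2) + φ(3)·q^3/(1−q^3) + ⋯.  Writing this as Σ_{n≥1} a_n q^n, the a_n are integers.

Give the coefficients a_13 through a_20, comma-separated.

n=13: 13·1 1·13  φ→[12+1]=13
n=14: 1·14 2·7 7·2 14·1  φ→[1+1+6+6]=14
[q^15] φ(1)=1,φ(3)=2,φ(5)=4,φ(15)=8 ⇒ 15
[q^16] φ(1)=1,φ(2)=1,φ(4)=2,φ(8)=4,φ(16)=8 ⇒ 16
n=17: 17·1 1·17  φ→[16+1]=17
q^18  k|18↦φ(k): 1:1 2:1 3:2 6:2 9:6 18:6  a_18=18
[q^19] φ(1)=1,φ(19)=18 ⇒ 19
q^20  k|20↦φ(k): 1:1 2:1 4:2 5:4 10:4 20:8  a_20=20

13, 14, 15, 16, 17, 18, 19, 20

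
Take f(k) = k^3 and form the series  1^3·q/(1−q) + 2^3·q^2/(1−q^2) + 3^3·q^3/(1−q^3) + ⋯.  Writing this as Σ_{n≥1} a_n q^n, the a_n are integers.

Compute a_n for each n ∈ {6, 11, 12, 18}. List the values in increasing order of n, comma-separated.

252, 1332, 2044, 6813

q^6  k|6↦f(k): 1:1 2:8 3:27 6:216  a_6=252
[q^11] f(1)=1,f(11)=1331 ⇒ 1332
n=12: 12·1 6·2 4·3 3·4 2·6 1·12  f→[1728+216+64+27+8+1]=2044
[q^18] f(18)=5832,f(9)=729,f(6)=216,f(3)=27,f(2)=8,f(1)=1 ⇒ 6813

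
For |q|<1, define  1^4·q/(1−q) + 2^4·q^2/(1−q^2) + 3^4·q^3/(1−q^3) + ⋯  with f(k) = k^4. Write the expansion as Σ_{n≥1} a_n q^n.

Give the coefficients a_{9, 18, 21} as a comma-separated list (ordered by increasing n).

6643, 112931, 196964

[q^9] f(9)=6561,f(3)=81,f(1)=1 ⇒ 6643
q^18  k|18↦f(k): 18:104976 9:6561 6:1296 3:81 2:16 1:1  a_18=112931
[q^21] f(1)=1,f(3)=81,f(7)=2401,f(21)=194481 ⇒ 196964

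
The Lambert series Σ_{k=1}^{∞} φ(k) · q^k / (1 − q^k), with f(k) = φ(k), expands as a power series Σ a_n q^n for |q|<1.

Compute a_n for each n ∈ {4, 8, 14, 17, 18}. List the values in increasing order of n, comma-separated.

q^4  k|4↦φ(k): 4:2 2:1 1:1  a_4=4
d|8:{1,2,4,8}  Σφ=1+1+2+4=8
q^14  k|14↦φ(k): 14:6 7:6 2:1 1:1  a_14=14
d|17:{1,17}  Σφ=1+16=17
q^18  k|18↦φ(k): 18:6 9:6 6:2 3:2 2:1 1:1  a_18=18

4, 8, 14, 17, 18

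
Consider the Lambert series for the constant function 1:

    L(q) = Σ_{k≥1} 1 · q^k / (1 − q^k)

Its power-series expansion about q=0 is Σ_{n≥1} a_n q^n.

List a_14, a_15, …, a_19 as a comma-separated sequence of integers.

4, 4, 5, 2, 6, 2

q^14  k|14↦f(k): 1:1 2:1 7:1 14:1  a_14=4
[q^15] f(1)=1,f(3)=1,f(5)=1,f(15)=1 ⇒ 4
[q^16] f(16)=1,f(8)=1,f(4)=1,f(2)=1,f(1)=1 ⇒ 5
d|17:{1,17}  Σf=1+1=2
[q^18] f(1)=1,f(2)=1,f(3)=1,f(6)=1,f(9)=1,f(18)=1 ⇒ 6
[q^19] f(19)=1,f(1)=1 ⇒ 2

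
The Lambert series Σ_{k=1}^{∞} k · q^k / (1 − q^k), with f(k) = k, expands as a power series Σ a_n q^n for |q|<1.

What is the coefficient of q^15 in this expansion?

a_15 = 24

d|15:{15,5,3,1}  Σf=15+5+3+1=24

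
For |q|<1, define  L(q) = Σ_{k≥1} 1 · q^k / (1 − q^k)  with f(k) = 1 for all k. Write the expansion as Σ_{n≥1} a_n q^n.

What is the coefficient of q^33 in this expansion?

q^33  k|33↦f(k): 1:1 3:1 11:1 33:1  a_33=4

a_33 = 4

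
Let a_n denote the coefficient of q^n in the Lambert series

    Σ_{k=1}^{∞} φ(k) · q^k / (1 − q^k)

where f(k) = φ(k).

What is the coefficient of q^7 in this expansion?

[q^7] φ(1)=1,φ(7)=6 ⇒ 7

a_7 = 7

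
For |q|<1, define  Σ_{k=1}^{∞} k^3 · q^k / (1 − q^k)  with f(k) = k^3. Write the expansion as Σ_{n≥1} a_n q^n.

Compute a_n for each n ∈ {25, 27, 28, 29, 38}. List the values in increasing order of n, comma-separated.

q^25  k|25↦f(k): 1:1 5:125 25:15625  a_25=15751
n=27: 1·27 3·9 9·3 27·1  f→[1+27+729+19683]=20440
n=28: 1·28 2·14 4·7 7·4 14·2 28·1  f→[1+8+64+343+2744+21952]=25112
q^29  k|29↦f(k): 1:1 29:24389  a_29=24390
q^38  k|38↦f(k): 1:1 2:8 19:6859 38:54872  a_38=61740

15751, 20440, 25112, 24390, 61740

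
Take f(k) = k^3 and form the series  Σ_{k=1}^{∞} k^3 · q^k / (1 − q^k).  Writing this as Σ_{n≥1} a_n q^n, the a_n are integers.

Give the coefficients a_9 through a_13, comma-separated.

n=9: 1·9 3·3 9·1  f→[1+27+729]=757
q^10  k|10↦f(k): 1:1 2:8 5:125 10:1000  a_10=1134
q^11  k|11↦f(k): 11:1331 1:1  a_11=1332
q^12  k|12↦f(k): 12:1728 6:216 4:64 3:27 2:8 1:1  a_12=2044
d|13:{13,1}  Σf=2197+1=2198

757, 1134, 1332, 2044, 2198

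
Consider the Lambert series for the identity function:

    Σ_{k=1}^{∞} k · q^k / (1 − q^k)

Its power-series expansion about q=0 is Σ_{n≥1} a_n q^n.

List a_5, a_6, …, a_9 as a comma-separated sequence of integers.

6, 12, 8, 15, 13

d|5:{5,1}  Σf=5+1=6
q^6  k|6↦f(k): 1:1 2:2 3:3 6:6  a_6=12
q^7  k|7↦f(k): 7:7 1:1  a_7=8
d|8:{1,2,4,8}  Σf=1+2+4+8=15
d|9:{1,3,9}  Σf=1+3+9=13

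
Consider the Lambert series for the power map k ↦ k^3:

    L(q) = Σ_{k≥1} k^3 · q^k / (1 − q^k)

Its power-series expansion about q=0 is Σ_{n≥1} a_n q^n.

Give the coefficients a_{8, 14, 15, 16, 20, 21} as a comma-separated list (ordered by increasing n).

585, 3096, 3528, 4681, 9198, 9632

[q^8] f(8)=512,f(4)=64,f(2)=8,f(1)=1 ⇒ 585
[q^14] f(1)=1,f(2)=8,f(7)=343,f(14)=2744 ⇒ 3096
n=15: 15·1 5·3 3·5 1·15  f→[3375+125+27+1]=3528
d|16:{1,2,4,8,16}  Σf=1+8+64+512+4096=4681
q^20  k|20↦f(k): 1:1 2:8 4:64 5:125 10:1000 20:8000  a_20=9198
q^21  k|21↦f(k): 21:9261 7:343 3:27 1:1  a_21=9632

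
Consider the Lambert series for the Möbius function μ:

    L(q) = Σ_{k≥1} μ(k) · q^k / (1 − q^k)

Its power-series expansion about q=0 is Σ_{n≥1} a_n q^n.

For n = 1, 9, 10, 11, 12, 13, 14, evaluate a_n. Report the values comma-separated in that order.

q^1  k|1↦μ(k): 1:1  a_1=1
[q^9] μ(1)=1,μ(3)=-1,μ(9)=0 ⇒ 0
n=10: 1·10 2·5 5·2 10·1  μ→[1+(-1)+(-1)+1]=0
d|11:{11,1}  Σμ=(-1)+1=0
q^12  k|12↦μ(k): 12:0 6:1 4:0 3:-1 2:-1 1:1  a_12=0
[q^13] μ(13)=-1,μ(1)=1 ⇒ 0
n=14: 1·14 2·7 7·2 14·1  μ→[1+(-1)+(-1)+1]=0

1, 0, 0, 0, 0, 0, 0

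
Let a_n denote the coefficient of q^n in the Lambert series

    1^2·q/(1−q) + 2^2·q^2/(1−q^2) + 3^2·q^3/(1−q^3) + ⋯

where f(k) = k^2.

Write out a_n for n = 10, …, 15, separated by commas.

130, 122, 210, 170, 250, 260

[q^10] f(1)=1,f(2)=4,f(5)=25,f(10)=100 ⇒ 130
d|11:{11,1}  Σf=121+1=122
q^12  k|12↦f(k): 12:144 6:36 4:16 3:9 2:4 1:1  a_12=210
d|13:{1,13}  Σf=1+169=170
[q^14] f(14)=196,f(7)=49,f(2)=4,f(1)=1 ⇒ 250
[q^15] f(15)=225,f(5)=25,f(3)=9,f(1)=1 ⇒ 260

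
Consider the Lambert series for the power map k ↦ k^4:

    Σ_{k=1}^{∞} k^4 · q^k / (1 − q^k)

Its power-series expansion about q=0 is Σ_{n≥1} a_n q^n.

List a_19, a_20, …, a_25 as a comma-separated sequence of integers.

d|19:{1,19}  Σf=1+130321=130322
[q^20] f(1)=1,f(2)=16,f(4)=256,f(5)=625,f(10)=10000,f(20)=160000 ⇒ 170898
[q^21] f(1)=1,f(3)=81,f(7)=2401,f(21)=194481 ⇒ 196964
q^22  k|22↦f(k): 1:1 2:16 11:14641 22:234256  a_22=248914
q^23  k|23↦f(k): 23:279841 1:1  a_23=279842
d|24:{1,2,3,4,6,8,12,24}  Σf=1+16+81+256+1296+4096+20736+331776=358258
d|25:{1,5,25}  Σf=1+625+390625=391251

130322, 170898, 196964, 248914, 279842, 358258, 391251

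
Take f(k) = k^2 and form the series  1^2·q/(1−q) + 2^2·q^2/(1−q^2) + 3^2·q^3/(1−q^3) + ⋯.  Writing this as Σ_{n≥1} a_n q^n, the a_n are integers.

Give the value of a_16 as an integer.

n=16: 1·16 2·8 4·4 8·2 16·1  f→[1+4+16+64+256]=341

a_16 = 341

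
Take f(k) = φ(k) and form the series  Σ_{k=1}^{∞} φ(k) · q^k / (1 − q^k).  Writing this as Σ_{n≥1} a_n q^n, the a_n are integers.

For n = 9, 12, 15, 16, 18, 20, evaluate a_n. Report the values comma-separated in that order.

[q^9] φ(1)=1,φ(3)=2,φ(9)=6 ⇒ 9
q^12  k|12↦φ(k): 12:4 6:2 4:2 3:2 2:1 1:1  a_12=12
d|15:{1,3,5,15}  Σφ=1+2+4+8=15
[q^16] φ(16)=8,φ(8)=4,φ(4)=2,φ(2)=1,φ(1)=1 ⇒ 16
[q^18] φ(18)=6,φ(9)=6,φ(6)=2,φ(3)=2,φ(2)=1,φ(1)=1 ⇒ 18
[q^20] φ(1)=1,φ(2)=1,φ(4)=2,φ(5)=4,φ(10)=4,φ(20)=8 ⇒ 20

9, 12, 15, 16, 18, 20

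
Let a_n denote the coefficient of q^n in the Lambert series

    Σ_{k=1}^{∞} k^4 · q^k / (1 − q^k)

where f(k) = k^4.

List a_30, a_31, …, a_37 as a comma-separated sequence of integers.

872644, 923522, 1118481, 1200644, 1419874, 1503652, 1813539, 1874162

[q^30] f(1)=1,f(2)=16,f(3)=81,f(5)=625,f(6)=1296,f(10)=10000,f(15)=50625,f(30)=810000 ⇒ 872644
[q^31] f(31)=923521,f(1)=1 ⇒ 923522
[q^32] f(32)=1048576,f(16)=65536,f(8)=4096,f(4)=256,f(2)=16,f(1)=1 ⇒ 1118481
n=33: 1·33 3·11 11·3 33·1  f→[1+81+14641+1185921]=1200644
d|34:{1,2,17,34}  Σf=1+16+83521+1336336=1419874
n=35: 1·35 5·7 7·5 35·1  f→[1+625+2401+1500625]=1503652
[q^36] f(36)=1679616,f(18)=104976,f(12)=20736,f(9)=6561,f(6)=1296,f(4)=256,f(3)=81,f(2)=16,f(1)=1 ⇒ 1813539
n=37: 37·1 1·37  f→[1874161+1]=1874162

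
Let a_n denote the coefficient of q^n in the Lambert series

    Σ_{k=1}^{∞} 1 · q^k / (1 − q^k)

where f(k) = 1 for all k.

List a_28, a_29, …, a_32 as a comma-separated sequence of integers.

6, 2, 8, 2, 6

q^28  k|28↦f(k): 28:1 14:1 7:1 4:1 2:1 1:1  a_28=6
[q^29] f(1)=1,f(29)=1 ⇒ 2
n=30: 1·30 2·15 3·10 5·6 6·5 10·3 15·2 30·1  f→[1+1+1+1+1+1+1+1]=8
d|31:{31,1}  Σf=1+1=2
[q^32] f(32)=1,f(16)=1,f(8)=1,f(4)=1,f(2)=1,f(1)=1 ⇒ 6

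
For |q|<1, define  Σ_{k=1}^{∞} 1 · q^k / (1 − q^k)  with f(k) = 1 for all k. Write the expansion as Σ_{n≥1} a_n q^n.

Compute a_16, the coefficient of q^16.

a_16 = 5

d|16:{1,2,4,8,16}  Σf=1+1+1+1+1=5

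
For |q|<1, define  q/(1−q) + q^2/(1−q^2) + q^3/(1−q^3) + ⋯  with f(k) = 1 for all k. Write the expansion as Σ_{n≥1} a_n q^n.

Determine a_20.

a_20 = 6

[q^20] f(1)=1,f(2)=1,f(4)=1,f(5)=1,f(10)=1,f(20)=1 ⇒ 6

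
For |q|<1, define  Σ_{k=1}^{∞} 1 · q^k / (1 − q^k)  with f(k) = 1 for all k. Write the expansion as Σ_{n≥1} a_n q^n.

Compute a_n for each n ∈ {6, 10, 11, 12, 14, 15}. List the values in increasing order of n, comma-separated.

4, 4, 2, 6, 4, 4

[q^6] f(6)=1,f(3)=1,f(2)=1,f(1)=1 ⇒ 4
q^10  k|10↦f(k): 1:1 2:1 5:1 10:1  a_10=4
n=11: 1·11 11·1  f→[1+1]=2
[q^12] f(12)=1,f(6)=1,f(4)=1,f(3)=1,f(2)=1,f(1)=1 ⇒ 6
d|14:{14,7,2,1}  Σf=1+1+1+1=4
n=15: 1·15 3·5 5·3 15·1  f→[1+1+1+1]=4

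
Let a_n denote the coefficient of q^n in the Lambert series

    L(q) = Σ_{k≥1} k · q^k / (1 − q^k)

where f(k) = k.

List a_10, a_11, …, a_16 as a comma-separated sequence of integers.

n=10: 10·1 5·2 2·5 1·10  f→[10+5+2+1]=18
n=11: 11·1 1·11  f→[11+1]=12
n=12: 12·1 6·2 4·3 3·4 2·6 1·12  f→[12+6+4+3+2+1]=28
n=13: 1·13 13·1  f→[1+13]=14
d|14:{1,2,7,14}  Σf=1+2+7+14=24
d|15:{1,3,5,15}  Σf=1+3+5+15=24
[q^16] f(1)=1,f(2)=2,f(4)=4,f(8)=8,f(16)=16 ⇒ 31

18, 12, 28, 14, 24, 24, 31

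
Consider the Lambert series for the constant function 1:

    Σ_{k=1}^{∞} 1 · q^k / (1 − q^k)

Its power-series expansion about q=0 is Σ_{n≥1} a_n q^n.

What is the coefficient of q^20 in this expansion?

a_20 = 6

n=20: 20·1 10·2 5·4 4·5 2·10 1·20  f→[1+1+1+1+1+1]=6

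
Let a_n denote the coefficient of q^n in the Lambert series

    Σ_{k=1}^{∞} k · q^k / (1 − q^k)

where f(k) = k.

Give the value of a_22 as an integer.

n=22: 1·22 2·11 11·2 22·1  f→[1+2+11+22]=36

a_22 = 36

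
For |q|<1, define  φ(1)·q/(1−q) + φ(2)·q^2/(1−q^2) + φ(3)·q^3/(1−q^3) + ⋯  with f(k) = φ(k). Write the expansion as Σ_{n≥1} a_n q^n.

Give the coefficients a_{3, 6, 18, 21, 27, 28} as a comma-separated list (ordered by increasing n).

[q^3] φ(1)=1,φ(3)=2 ⇒ 3
q^6  k|6↦φ(k): 1:1 2:1 3:2 6:2  a_6=6
[q^18] φ(1)=1,φ(2)=1,φ(3)=2,φ(6)=2,φ(9)=6,φ(18)=6 ⇒ 18
q^21  k|21↦φ(k): 21:12 7:6 3:2 1:1  a_21=21
[q^27] φ(1)=1,φ(3)=2,φ(9)=6,φ(27)=18 ⇒ 27
q^28  k|28↦φ(k): 1:1 2:1 4:2 7:6 14:6 28:12  a_28=28

3, 6, 18, 21, 27, 28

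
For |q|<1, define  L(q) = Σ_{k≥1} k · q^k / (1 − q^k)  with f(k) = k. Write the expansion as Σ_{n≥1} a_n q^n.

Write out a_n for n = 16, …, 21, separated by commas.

n=16: 1·16 2·8 4·4 8·2 16·1  f→[1+2+4+8+16]=31
[q^17] f(1)=1,f(17)=17 ⇒ 18
[q^18] f(1)=1,f(2)=2,f(3)=3,f(6)=6,f(9)=9,f(18)=18 ⇒ 39
d|19:{19,1}  Σf=19+1=20
[q^20] f(1)=1,f(2)=2,f(4)=4,f(5)=5,f(10)=10,f(20)=20 ⇒ 42
[q^21] f(1)=1,f(3)=3,f(7)=7,f(21)=21 ⇒ 32

31, 18, 39, 20, 42, 32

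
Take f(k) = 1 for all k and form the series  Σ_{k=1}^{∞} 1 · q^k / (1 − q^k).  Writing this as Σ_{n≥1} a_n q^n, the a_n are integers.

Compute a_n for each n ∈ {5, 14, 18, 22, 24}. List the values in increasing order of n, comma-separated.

2, 4, 6, 4, 8

n=5: 1·5 5·1  f→[1+1]=2
q^14  k|14↦f(k): 14:1 7:1 2:1 1:1  a_14=4
q^18  k|18↦f(k): 1:1 2:1 3:1 6:1 9:1 18:1  a_18=6
n=22: 22·1 11·2 2·11 1·22  f→[1+1+1+1]=4
n=24: 1·24 2·12 3·8 4·6 6·4 8·3 12·2 24·1  f→[1+1+1+1+1+1+1+1]=8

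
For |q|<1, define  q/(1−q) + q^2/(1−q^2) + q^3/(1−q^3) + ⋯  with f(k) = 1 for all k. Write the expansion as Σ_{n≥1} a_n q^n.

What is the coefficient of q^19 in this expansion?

[q^19] f(1)=1,f(19)=1 ⇒ 2

a_19 = 2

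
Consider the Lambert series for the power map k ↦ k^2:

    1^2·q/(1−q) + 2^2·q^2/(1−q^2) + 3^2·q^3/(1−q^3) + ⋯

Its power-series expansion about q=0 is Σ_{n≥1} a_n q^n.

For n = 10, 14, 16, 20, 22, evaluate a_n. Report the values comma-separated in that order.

d|10:{10,5,2,1}  Σf=100+25+4+1=130
d|14:{14,7,2,1}  Σf=196+49+4+1=250
[q^16] f(1)=1,f(2)=4,f(4)=16,f(8)=64,f(16)=256 ⇒ 341
q^20  k|20↦f(k): 1:1 2:4 4:16 5:25 10:100 20:400  a_20=546
q^22  k|22↦f(k): 1:1 2:4 11:121 22:484  a_22=610

130, 250, 341, 546, 610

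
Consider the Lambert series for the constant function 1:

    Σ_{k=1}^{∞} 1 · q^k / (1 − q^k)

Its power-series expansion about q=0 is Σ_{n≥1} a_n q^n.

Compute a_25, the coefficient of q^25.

a_25 = 3

d|25:{1,5,25}  Σf=1+1+1=3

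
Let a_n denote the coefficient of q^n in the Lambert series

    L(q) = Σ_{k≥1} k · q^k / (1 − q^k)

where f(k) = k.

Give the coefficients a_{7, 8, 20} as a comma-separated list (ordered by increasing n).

q^7  k|7↦f(k): 1:1 7:7  a_7=8
[q^8] f(1)=1,f(2)=2,f(4)=4,f(8)=8 ⇒ 15
n=20: 20·1 10·2 5·4 4·5 2·10 1·20  f→[20+10+5+4+2+1]=42

8, 15, 42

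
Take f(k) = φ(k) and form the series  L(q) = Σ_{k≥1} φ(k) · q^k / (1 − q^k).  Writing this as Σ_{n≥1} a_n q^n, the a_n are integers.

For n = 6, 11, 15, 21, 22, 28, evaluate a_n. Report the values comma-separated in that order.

n=6: 1·6 2·3 3·2 6·1  φ→[1+1+2+2]=6
[q^11] φ(1)=1,φ(11)=10 ⇒ 11
n=15: 15·1 5·3 3·5 1·15  φ→[8+4+2+1]=15
n=21: 1·21 3·7 7·3 21·1  φ→[1+2+6+12]=21
n=22: 1·22 2·11 11·2 22·1  φ→[1+1+10+10]=22
d|28:{1,2,4,7,14,28}  Σφ=1+1+2+6+6+12=28

6, 11, 15, 21, 22, 28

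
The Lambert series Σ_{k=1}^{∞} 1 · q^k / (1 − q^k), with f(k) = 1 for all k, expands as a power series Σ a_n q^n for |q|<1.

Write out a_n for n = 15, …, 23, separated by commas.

d|15:{15,5,3,1}  Σf=1+1+1+1=4
n=16: 16·1 8·2 4·4 2·8 1·16  f→[1+1+1+1+1]=5
n=17: 17·1 1·17  f→[1+1]=2
[q^18] f(18)=1,f(9)=1,f(6)=1,f(3)=1,f(2)=1,f(1)=1 ⇒ 6
q^19  k|19↦f(k): 19:1 1:1  a_19=2
[q^20] f(1)=1,f(2)=1,f(4)=1,f(5)=1,f(10)=1,f(20)=1 ⇒ 6
n=21: 1·21 3·7 7·3 21·1  f→[1+1+1+1]=4
q^22  k|22↦f(k): 1:1 2:1 11:1 22:1  a_22=4
[q^23] f(1)=1,f(23)=1 ⇒ 2

4, 5, 2, 6, 2, 6, 4, 4, 2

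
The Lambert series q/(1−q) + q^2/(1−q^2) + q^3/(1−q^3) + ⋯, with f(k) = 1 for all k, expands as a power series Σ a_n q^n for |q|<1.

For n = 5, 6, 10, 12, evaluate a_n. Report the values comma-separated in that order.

q^5  k|5↦f(k): 1:1 5:1  a_5=2
d|6:{1,2,3,6}  Σf=1+1+1+1=4
n=10: 1·10 2·5 5·2 10·1  f→[1+1+1+1]=4
d|12:{1,2,3,4,6,12}  Σf=1+1+1+1+1+1=6

2, 4, 4, 6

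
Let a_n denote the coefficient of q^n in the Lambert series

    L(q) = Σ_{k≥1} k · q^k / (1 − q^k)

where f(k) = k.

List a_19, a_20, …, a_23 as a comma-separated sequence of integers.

20, 42, 32, 36, 24

n=19: 19·1 1·19  f→[19+1]=20
d|20:{1,2,4,5,10,20}  Σf=1+2+4+5+10+20=42
q^21  k|21↦f(k): 1:1 3:3 7:7 21:21  a_21=32
d|22:{1,2,11,22}  Σf=1+2+11+22=36
n=23: 23·1 1·23  f→[23+1]=24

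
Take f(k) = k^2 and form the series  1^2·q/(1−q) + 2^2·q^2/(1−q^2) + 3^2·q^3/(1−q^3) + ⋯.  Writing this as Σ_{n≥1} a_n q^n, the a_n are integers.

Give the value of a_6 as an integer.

d|6:{6,3,2,1}  Σf=36+9+4+1=50

a_6 = 50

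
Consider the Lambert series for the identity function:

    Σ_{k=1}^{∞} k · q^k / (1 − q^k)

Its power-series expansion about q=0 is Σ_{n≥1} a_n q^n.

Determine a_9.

n=9: 1·9 3·3 9·1  f→[1+3+9]=13

a_9 = 13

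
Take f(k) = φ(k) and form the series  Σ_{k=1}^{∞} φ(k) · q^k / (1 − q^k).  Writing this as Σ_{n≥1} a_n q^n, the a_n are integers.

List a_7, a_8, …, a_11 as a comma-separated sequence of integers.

q^7  k|7↦φ(k): 7:6 1:1  a_7=7
q^8  k|8↦φ(k): 1:1 2:1 4:2 8:4  a_8=8
d|9:{1,3,9}  Σφ=1+2+6=9
q^10  k|10↦φ(k): 10:4 5:4 2:1 1:1  a_10=10
[q^11] φ(11)=10,φ(1)=1 ⇒ 11

7, 8, 9, 10, 11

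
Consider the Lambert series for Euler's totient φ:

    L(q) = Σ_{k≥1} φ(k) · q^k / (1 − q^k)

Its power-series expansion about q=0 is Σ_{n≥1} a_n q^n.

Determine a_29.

[q^29] φ(1)=1,φ(29)=28 ⇒ 29

a_29 = 29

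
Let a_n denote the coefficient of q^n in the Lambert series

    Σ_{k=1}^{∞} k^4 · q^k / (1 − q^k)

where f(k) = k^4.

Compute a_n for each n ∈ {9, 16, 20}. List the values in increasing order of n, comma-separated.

[q^9] f(9)=6561,f(3)=81,f(1)=1 ⇒ 6643
q^16  k|16↦f(k): 16:65536 8:4096 4:256 2:16 1:1  a_16=69905
[q^20] f(20)=160000,f(10)=10000,f(5)=625,f(4)=256,f(2)=16,f(1)=1 ⇒ 170898

6643, 69905, 170898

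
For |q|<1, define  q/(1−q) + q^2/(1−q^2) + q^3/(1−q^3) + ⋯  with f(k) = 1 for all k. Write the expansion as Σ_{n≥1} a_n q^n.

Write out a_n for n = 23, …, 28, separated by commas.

d|23:{23,1}  Σf=1+1=2
n=24: 1·24 2·12 3·8 4·6 6·4 8·3 12·2 24·1  f→[1+1+1+1+1+1+1+1]=8
q^25  k|25↦f(k): 1:1 5:1 25:1  a_25=3
d|26:{1,2,13,26}  Σf=1+1+1+1=4
n=27: 1·27 3·9 9·3 27·1  f→[1+1+1+1]=4
d|28:{1,2,4,7,14,28}  Σf=1+1+1+1+1+1=6

2, 8, 3, 4, 4, 6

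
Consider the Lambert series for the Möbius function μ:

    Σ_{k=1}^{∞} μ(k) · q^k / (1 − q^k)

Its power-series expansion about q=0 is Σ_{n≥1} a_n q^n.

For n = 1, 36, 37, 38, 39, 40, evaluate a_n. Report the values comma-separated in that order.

d|1:{1}  Σμ=1=1
[q^36] μ(1)=1,μ(2)=-1,μ(3)=-1,μ(4)=0,μ(6)=1,μ(9)=0,μ(12)=0,μ(18)=0,μ(36)=0 ⇒ 0
n=37: 37·1 1·37  μ→[(-1)+1]=0
q^38  k|38↦μ(k): 1:1 2:-1 19:-1 38:1  a_38=0
d|39:{1,3,13,39}  Σμ=1+(-1)+(-1)+1=0
d|40:{1,2,4,5,8,10,20,40}  Σμ=1+(-1)+0+(-1)+0+1+0+0=0

1, 0, 0, 0, 0, 0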